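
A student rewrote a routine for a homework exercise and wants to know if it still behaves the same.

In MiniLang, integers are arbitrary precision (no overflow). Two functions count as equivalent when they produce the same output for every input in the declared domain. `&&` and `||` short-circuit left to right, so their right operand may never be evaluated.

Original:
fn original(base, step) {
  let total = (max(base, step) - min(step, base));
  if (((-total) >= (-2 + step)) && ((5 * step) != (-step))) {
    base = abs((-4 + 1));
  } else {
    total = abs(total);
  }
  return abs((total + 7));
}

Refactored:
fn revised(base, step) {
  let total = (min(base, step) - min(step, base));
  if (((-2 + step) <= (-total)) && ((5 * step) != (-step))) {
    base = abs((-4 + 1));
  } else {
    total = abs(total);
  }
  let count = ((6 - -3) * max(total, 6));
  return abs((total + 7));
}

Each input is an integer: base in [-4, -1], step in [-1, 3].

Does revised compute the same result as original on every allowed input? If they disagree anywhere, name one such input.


Try base=-4, step=-1.
original: total becomes 3; next (((-total) >= (-2 + step)) && ((5 * step) != (-step))) evaluates to true; next base becomes 3; next final value 10
revised: total becomes 0; next (((-2 + step) <= (-total)) && ((5 * step) != (-step))) evaluates to true; next base becomes 3; next count becomes 54; next final value 7
10 and 7 differ, so these are not the same function on this domain.
verdict: not equivalent; witness: base=-4, step=-1


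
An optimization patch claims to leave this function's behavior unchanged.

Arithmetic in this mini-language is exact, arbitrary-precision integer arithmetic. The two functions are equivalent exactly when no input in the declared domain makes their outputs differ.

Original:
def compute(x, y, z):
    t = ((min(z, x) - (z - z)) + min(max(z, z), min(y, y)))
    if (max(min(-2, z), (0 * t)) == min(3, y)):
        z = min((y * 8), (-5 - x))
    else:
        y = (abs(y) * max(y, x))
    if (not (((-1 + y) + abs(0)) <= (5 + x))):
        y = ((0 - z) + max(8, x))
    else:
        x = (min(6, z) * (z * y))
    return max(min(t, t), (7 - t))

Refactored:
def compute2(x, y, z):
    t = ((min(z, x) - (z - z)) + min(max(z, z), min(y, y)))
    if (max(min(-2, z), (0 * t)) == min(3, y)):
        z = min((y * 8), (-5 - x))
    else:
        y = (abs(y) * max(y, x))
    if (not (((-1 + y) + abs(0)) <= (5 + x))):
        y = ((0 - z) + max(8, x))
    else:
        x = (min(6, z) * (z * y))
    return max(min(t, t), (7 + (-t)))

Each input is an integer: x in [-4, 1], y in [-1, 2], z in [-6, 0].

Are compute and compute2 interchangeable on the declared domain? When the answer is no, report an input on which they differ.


Comparing the listings, the differences include: arithmetic usage differs.
One worked example (x=-3, y=2, z=-6) — compute: t := -12 | (max(min(-2, z), (0 * t)) == min(3, y)): false | y := 4 | (not (((-1 + y) + abs(0)) <= (5 + x))): true | y := 14 | result 19; compute2: t := -12 | (max(min(-2, z), (0 * t)) == min(3, y)): false | y := 4 | (not (((-1 + y) + abs(0)) <= (5 + x))): true | y := 14 | result 19; agreement on 19.
Checked all 168 inputs in the declared domain: the outputs agree on every one.
verdict: equivalent


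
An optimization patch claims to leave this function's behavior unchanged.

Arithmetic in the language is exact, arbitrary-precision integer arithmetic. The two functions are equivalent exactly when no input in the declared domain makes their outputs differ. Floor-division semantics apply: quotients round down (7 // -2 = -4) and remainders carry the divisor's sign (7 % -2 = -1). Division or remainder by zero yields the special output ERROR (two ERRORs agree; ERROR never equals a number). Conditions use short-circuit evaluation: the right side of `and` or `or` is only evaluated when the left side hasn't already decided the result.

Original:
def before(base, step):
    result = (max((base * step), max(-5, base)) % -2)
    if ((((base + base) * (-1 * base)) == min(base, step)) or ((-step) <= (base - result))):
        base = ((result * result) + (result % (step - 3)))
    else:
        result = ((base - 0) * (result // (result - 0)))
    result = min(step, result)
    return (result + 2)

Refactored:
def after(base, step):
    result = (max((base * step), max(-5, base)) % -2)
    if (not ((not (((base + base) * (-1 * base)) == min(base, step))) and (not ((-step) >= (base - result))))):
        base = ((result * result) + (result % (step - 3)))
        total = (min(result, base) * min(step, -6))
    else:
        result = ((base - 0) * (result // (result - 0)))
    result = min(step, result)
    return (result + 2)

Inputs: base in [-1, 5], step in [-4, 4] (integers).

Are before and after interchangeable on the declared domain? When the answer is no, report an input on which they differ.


Try base=-1, step=-4.
before: result=0, then ((((base + base) * (-1 * base)) == min(base, step)) or ((-step) <= (base - result))) is false, then a zero divisor aborts: ERROR
after: result=0, then (not ((not (((base + base) * (-1 * base)) == min(base, step))) and (not ((-step) >= (base - result))))) is true, then base=0, then total=0, then result=-4, then returns -2
ERROR and -2 differ, so these are not the same function on this domain.
verdict: not equivalent; witness: base=-1, step=-4


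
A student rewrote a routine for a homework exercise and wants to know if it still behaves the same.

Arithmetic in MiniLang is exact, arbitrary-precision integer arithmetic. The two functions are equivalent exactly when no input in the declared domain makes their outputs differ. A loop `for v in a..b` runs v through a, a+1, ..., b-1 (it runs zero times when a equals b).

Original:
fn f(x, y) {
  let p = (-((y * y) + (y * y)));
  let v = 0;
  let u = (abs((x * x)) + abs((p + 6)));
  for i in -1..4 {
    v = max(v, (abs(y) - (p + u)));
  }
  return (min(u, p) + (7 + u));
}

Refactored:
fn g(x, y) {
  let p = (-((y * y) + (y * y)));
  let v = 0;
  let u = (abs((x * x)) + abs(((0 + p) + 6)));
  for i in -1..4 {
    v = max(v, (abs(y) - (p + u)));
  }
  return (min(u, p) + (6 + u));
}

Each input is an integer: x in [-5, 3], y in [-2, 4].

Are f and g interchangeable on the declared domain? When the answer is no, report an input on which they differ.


Evaluate both at x=-5, y=-2.
f: p=-8, then v=0, then u=27, then (i=-1), then v=0, then (i=0), then v=0, then (i=1), then v=0, then (i=2), then v=0, then (i=3), then v=0, then returns 26
g: p=-8, then v=0, then u=27, then (i=-1), then v=0, then (i=0), then v=0, then (i=1), then v=0, then (i=2), then v=0, then (i=3), then v=0, then returns 25
26 and 25 differ, so these are not the same function on this domain.
verdict: not equivalent; witness: x=-5, y=-2


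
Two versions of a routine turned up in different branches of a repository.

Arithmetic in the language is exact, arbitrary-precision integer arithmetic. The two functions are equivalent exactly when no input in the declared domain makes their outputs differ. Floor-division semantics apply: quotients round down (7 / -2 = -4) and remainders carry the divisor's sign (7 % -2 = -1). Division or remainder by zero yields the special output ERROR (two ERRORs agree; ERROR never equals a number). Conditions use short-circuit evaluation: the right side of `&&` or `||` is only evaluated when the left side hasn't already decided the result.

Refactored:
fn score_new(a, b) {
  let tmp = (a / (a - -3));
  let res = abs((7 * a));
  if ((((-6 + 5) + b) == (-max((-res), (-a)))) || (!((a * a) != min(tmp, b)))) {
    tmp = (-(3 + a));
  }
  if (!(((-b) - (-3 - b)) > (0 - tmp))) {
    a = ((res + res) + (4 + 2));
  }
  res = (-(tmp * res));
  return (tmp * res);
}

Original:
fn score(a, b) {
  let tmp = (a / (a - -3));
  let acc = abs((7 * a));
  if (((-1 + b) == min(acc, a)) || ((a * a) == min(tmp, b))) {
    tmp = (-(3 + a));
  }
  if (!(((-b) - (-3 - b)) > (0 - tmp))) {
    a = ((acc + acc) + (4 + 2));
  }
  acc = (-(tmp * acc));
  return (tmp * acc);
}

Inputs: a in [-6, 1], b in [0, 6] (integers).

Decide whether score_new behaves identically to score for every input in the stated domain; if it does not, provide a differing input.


The two are interchangeable: boolean connective usage differs, local variable names differ, arithmetic usage differs, constant usage differs, comparison usage differs, min/max/abs usage differs, and every declared input agrees.
As a probe, take a=-4, b=5: score runs tmp=4, then acc=28, then (((-1 + b) == min(acc, a)) || ((a * a) == min(tmp, b))) is false, then (!(((-b) - (-3 - b)) > (0 - tmp))) is false, then acc=-112, then returns -448; score_new runs tmp=4, then res=28, then ((((-6 + 5) + b) == (-max((-res), (-a)))) || (!((a * a) != min(tmp, b)))) is false, then (!(((-b) - (-3 - b)) > (0 - tmp))) is false, then res=-112, then returns -448; both end at -448.
Checked all 56 inputs in the declared domain: the outputs agree on every one.
verdict: equivalent


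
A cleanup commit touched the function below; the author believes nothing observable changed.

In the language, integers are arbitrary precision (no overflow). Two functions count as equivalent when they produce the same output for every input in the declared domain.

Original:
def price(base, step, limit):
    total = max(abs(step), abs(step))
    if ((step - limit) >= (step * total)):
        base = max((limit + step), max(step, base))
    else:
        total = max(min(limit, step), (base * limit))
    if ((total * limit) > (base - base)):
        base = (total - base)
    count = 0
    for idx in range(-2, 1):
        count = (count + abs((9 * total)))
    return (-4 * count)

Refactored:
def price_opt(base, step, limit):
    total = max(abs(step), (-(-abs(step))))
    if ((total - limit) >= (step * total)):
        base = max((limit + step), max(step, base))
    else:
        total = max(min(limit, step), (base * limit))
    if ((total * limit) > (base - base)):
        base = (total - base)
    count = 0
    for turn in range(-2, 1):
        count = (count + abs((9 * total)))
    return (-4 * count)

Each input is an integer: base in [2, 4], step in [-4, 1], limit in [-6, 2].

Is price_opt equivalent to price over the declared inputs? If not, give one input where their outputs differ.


These are not equivalent — on base=2, step=-1, limit=1 the outputs split (-216 vs -108).
price: total becomes 1; next ((step - limit) >= (step * total)) evaluates to false; next total becomes 2; next ((total * limit) > (base - base)) evaluates to true; next base becomes 0; next count becomes 0; next at idx=-2:; next count becomes 18; next at idx=-1:; next count becomes 36; next at idx=0:; next count becomes 54; next final value -216
price_opt: total becomes 1; next ((total - limit) >= (step * total)) evaluates to true; next base becomes 2; next ((total * limit) > (base - base)) evaluates to true; next base becomes -1; next count becomes 0; next at turn=-2:; next count becomes 9; next at turn=-1:; next count becomes 18; next at turn=0:; next count becomes 27; next final value -108
verdict: not equivalent; witness: base=2, step=-1, limit=1


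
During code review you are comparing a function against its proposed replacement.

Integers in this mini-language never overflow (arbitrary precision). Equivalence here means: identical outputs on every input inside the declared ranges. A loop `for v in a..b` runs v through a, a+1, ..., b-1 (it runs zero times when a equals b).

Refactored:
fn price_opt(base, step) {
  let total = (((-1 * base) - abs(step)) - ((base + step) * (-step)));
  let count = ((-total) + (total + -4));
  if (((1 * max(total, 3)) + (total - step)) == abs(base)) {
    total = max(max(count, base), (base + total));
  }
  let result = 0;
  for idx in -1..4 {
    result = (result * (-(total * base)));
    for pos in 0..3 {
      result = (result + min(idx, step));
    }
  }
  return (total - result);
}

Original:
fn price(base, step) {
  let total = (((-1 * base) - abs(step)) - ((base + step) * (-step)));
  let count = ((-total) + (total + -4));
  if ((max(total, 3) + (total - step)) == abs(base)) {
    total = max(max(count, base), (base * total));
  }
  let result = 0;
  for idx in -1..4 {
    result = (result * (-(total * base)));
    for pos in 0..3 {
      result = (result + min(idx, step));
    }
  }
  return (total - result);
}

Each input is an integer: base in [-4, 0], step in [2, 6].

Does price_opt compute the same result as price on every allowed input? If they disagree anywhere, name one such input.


Try base=-2, step=3.
price: total=2, then count=-4, then ((max(total, 3) + (total - step)) == abs(base)) is true, then total=-2, then result=0, then (idx=-1), then result=0, then (pos=0), then result=-1, then (pos=1), then result=-2, then (pos=2), then result=-3, then (idx=0), then result=12, then (pos=0), then result=12, then (pos=1), then result=12, then (pos=2), then result=12, then (idx=1), then result=-48, then (pos=0), then result=-47, then (pos=1), then result=-46, then (pos=2), then result=-45, then (idx=2), then result=180, then (pos=0), then result=182, then (pos=1), then result=184, then (pos=2), then result=186, then (idx=3), then result=-744, then (pos=0), then result=-741, then (pos=1), then result=-738, then (pos=2), then result=-735, then returns 733
price_opt: total=2, then count=-4, then (((1 * max(total, 3)) + (total - step)) == abs(base)) is true, then total=0, then result=0, then (idx=-1), then result=0, then (pos=0), then result=-1, then (pos=1), then result=-2, then (pos=2), then result=-3, then (idx=0), then result=0, then (pos=0), then result=0, then (pos=1), then result=0, then (pos=2), then result=0, then (idx=1), then result=0, then (pos=0), then result=1, then (pos=1), then result=2, then (pos=2), then result=3, then (idx=2), then result=0, then (pos=0), then result=2, then (pos=1), then result=4, then (pos=2), then result=6, then (idx=3), then result=0, then (pos=0), then result=3, then (pos=1), then result=6, then (pos=2), then result=9, then returns -9
733 against -9: the behavior changed.
verdict: not equivalent; witness: base=-2, step=3


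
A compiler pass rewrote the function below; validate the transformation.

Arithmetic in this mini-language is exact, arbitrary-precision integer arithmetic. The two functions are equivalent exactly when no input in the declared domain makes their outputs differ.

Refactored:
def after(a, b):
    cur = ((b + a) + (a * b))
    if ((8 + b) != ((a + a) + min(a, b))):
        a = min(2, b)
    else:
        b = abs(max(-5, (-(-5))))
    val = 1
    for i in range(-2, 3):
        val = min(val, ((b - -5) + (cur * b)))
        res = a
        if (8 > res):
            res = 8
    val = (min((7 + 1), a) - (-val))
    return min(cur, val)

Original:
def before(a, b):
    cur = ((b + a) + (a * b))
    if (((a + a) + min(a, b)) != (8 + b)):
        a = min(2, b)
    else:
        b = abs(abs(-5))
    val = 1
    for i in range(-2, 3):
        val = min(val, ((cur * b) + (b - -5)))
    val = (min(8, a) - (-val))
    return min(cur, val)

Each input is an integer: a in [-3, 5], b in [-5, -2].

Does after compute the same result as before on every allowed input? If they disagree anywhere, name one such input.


The two versions differ — the changes include constant usage differs; statement counts differ; min/max/abs usage differs; branching structure differs; arithmetic usage differs; comparison usage differs; local variable names differ.
As a probe, take a=-3, b=-4: before runs cur becomes 5; next (((a + a) + min(a, b)) != (8 + b)) evaluates to true; next a becomes -4; next val becomes 1; next at i=-2:; next val becomes -19; next at i=-1:; next val becomes -19; next at i=0:; next val becomes -19; next at i=1:; next val becomes -19; next at i=2:; next val becomes -19; next val becomes -23; next final value -23; after runs cur becomes 5; next ((8 + b) != ((a + a) + min(a, b))) evaluates to true; next a becomes -4; next val becomes 1; next at i=-2:; next val becomes -19; next res becomes -4; next (8 > res) evaluates to true; next res becomes 8; next at i=-1:; next val becomes -19; next res becomes -4; next (8 > res) evaluates to true; next res becomes 8; next at i=0:; next val becomes -19; next res becomes -4; next (8 > res) evaluates to true; next res becomes 8; next at i=1:; next val becomes -19; next res becomes -4; next (8 > res) evaluates to true; next res becomes 8; next at i=2:; next val becomes -19; next res becomes -4; next (8 > res) evaluates to true; next res becomes 8; next val becomes -23; next final value -23; both end at -23.
Checked all 36 inputs in the declared domain: the outputs agree on every one.
verdict: equivalent


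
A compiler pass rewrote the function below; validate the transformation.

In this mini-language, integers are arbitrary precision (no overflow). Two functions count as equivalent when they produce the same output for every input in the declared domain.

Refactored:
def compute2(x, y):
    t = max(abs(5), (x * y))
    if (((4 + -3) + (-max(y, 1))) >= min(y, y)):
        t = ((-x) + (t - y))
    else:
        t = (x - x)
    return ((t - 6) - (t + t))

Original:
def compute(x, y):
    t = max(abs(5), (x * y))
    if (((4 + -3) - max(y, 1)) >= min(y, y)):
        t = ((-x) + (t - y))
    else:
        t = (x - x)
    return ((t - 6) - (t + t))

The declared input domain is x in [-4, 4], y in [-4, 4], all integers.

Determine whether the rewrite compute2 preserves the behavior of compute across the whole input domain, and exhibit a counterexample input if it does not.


This is a faithful refactor — arithmetic usage differs, but the computed results match everywhere.
Spot check at x=1, y=-3 — compute: t=5, then (((4 + -3) - max(y, 1)) >= min(y, y)) is true, then t=7, then returns -13. compute2: t=5, then (((4 + -3) + (-max(y, 1))) >= min(y, y)) is true, then t=7, then returns -13. Both give -13.
Across all 81 domain points the two functions coincide.
verdict: equivalent


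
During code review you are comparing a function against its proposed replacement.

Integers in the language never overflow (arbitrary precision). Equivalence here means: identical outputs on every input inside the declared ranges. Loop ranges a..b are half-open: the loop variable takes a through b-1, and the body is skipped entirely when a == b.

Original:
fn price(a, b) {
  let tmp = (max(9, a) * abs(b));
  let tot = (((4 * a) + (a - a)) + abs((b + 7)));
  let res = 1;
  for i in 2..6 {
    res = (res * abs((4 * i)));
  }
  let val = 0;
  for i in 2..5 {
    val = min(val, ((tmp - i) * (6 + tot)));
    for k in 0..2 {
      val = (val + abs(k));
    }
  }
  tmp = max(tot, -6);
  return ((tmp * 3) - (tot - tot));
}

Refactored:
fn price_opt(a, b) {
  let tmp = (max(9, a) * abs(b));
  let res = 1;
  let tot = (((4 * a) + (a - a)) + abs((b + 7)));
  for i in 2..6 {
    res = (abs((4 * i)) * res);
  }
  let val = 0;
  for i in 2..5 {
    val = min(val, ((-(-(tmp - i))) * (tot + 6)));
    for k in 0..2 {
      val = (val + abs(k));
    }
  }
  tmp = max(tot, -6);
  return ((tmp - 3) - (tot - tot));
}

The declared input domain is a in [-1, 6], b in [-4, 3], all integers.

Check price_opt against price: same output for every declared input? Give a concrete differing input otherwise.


There is a counterexample at a=-1, b=-4: -3 on one side, -4 on the other.
price: tmp=36, then tot=-1, then res=1, then (i=2), then res=8, then (i=3), then res=96, then (i=4), then res=1536, then (i=5), then res=30720, then val=0, then (i=2), then val=0, then (k=0), then val=0, then (k=1), then val=1, then (i=3), then val=1, then (k=0), then val=1, then (k=1), then val=2, then (i=4), then val=2, then (k=0), then val=2, then (k=1), then val=3, then tmp=-1, then returns -3
price_opt: tmp=36, then res=1, then tot=-1, then (i=2), then res=8, then (i=3), then res=96, then (i=4), then res=1536, then (i=5), then res=30720, then val=0, then (i=2), then val=0, then (k=0), then val=0, then (k=1), then val=1, then (i=3), then val=1, then (k=0), then val=1, then (k=1), then val=2, then (i=4), then val=2, then (k=0), then val=2, then (k=1), then val=3, then tmp=-1, then returns -4
verdict: not equivalent; witness: a=-1, b=-4


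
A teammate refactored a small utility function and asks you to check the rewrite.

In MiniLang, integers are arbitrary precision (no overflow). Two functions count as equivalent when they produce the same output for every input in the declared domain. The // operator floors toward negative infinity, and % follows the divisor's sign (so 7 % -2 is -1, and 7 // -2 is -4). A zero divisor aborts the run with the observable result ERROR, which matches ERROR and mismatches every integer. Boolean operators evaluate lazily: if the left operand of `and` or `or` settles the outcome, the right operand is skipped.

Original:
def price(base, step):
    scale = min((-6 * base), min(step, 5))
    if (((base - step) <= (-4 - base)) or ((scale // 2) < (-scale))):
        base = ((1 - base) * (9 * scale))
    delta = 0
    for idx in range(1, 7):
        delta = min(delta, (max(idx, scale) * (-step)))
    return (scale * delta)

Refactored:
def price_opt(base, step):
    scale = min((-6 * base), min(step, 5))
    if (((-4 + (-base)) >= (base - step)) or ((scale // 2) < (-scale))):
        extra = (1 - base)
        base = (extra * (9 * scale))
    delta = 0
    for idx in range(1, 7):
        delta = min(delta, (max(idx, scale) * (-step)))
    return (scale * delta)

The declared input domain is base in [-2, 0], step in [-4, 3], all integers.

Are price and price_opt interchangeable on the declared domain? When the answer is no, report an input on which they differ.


The two versions differ — the changes include arithmetic usage differs, local variable names differ, comparison usage differs, statement counts differ.
One worked example (base=-2, step=0) — price: scale becomes 0; next (((base - step) <= (-4 - base)) or ((scale // 2) < (-scale))) evaluates to true; next base becomes 0; next delta becomes 0; next at idx=1:; next delta becomes 0; next at idx=2:; next delta becomes 0; next at idx=3:; next delta becomes 0; next at idx=4:; next delta becomes 0; next at idx=5:; next delta becomes 0; next at idx=6:; next delta becomes 0; next final value 0; price_opt: scale becomes 0; next (((-4 + (-base)) >= (base - step)) or ((scale // 2) < (-scale))) evaluates to true; next extra becomes 3; next base becomes 0; next delta becomes 0; next at idx=1:; next delta becomes 0; next at idx=2:; next delta becomes 0; next at idx=3:; next delta becomes 0; next at idx=4:; next delta becomes 0; next at idx=5:; next delta becomes 0; next at idx=6:; next delta becomes 0; next final value 0; agreement on 0.
An exhaustive pass over the 24 declared inputs shows identical outputs.
verdict: equivalent


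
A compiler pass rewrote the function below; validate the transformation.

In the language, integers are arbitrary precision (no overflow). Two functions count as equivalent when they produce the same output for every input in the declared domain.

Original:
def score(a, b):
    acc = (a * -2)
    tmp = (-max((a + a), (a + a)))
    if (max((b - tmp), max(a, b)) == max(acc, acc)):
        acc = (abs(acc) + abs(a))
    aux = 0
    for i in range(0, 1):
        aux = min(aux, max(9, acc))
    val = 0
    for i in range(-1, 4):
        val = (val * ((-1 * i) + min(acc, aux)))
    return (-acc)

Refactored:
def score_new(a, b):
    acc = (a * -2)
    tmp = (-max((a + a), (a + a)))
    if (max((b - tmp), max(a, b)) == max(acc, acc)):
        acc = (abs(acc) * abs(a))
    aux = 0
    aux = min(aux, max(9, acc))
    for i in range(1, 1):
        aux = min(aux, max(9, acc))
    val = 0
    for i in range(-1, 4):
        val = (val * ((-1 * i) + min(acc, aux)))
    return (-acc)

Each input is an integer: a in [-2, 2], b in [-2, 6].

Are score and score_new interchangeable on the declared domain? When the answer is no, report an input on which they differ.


Try a=-2, b=4.
score: acc = 4; tmp = 4; (max((b - tmp), max(a, b)) == max(acc, acc)) -> true; acc = 6; aux = 0; [i=0]; aux = 0; val = 0; [i=-1]; val = 0; [i=0]; val = 0; [i=1]; val = 0; [i=2]; val = 0; [i=3]; val = 0; return -6
score_new: acc = 4; tmp = 4; (max((b - tmp), max(a, b)) == max(acc, acc)) -> true; acc = 8; aux = 0; aux = 0; the i loop: no iterations; val = 0; [i=-1]; val = 0; [i=0]; val = 0; [i=1]; val = 0; [i=2]; val = 0; [i=3]; val = 0; return -8
-6 and -8 differ, so these are not the same function on this domain.
verdict: not equivalent; witness: a=-2, b=4


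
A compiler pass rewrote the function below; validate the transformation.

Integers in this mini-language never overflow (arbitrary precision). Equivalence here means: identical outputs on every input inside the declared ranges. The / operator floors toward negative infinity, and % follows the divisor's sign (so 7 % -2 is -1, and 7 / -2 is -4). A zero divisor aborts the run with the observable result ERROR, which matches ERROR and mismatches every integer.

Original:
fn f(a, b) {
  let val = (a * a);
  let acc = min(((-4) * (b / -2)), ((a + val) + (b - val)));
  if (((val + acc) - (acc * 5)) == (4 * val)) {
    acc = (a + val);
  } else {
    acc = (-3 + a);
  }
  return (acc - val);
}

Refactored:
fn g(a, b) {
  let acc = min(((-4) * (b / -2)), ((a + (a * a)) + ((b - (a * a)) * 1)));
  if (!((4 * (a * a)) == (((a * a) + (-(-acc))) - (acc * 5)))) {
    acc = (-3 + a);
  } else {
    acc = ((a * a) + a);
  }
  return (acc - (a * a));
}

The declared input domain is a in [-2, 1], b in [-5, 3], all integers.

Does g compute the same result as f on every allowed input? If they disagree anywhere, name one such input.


The two versions differ — the changes include boolean connective usage differs; local variable names differ; arithmetic usage differs; constant usage differs; statement counts differ.
Spot check at a=-2, b=-5 — f: val := 4 | acc := -8 | (((val + acc) - (acc * 5)) == (4 * val)): false | acc := -5 | result -9. g: acc := -8 | (!((4 * (a * a)) == (((a * a) + (-(-acc))) - (acc * 5)))): true | acc := -5 | result -9. Both give -9.
Across all 36 domain points the two functions coincide.
verdict: equivalent


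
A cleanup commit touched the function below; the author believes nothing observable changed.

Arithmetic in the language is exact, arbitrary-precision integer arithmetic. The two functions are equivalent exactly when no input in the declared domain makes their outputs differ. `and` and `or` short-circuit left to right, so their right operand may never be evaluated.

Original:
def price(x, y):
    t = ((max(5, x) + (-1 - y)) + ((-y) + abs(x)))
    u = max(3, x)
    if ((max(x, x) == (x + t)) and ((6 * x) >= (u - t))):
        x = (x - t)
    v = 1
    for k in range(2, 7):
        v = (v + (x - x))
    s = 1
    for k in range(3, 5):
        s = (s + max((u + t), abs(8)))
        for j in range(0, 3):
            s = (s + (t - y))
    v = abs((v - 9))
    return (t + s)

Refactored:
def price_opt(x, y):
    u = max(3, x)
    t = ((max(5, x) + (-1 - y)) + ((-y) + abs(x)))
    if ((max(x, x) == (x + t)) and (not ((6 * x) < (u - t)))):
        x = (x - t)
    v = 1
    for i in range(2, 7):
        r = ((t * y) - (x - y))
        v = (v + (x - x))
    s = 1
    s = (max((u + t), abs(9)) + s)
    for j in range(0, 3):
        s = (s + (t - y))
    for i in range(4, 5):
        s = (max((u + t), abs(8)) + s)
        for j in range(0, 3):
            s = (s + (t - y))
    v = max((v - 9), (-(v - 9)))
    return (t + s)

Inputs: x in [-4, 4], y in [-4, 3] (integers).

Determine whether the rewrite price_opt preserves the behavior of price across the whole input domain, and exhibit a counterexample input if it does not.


Run the pair on x=-4, y=2.
price: t becomes 4; next u becomes 3; next ((max(x, x) == (x + t)) and ((6 * x) >= (u - t))) evaluates to false; next v becomes 1; next at k=2:; next v becomes 1; next at k=3:; next v becomes 1; next at k=4:; next v becomes 1; next at k=5:; next v becomes 1; next at k=6:; next v becomes 1; next s becomes 1; next at k=3:; next s becomes 9; next at j=0:; next s becomes 11; next at j=1:; next s becomes 13; next at j=2:; next s becomes 15; next at k=4:; next s becomes 23; next at j=0:; next s becomes 25; next at j=1:; next s becomes 27; next at j=2:; next s becomes 29; next v becomes 8; next final value 33
price_opt: u becomes 3; next t becomes 4; next ((max(x, x) == (x + t)) and (not ((6 * x) < (u - t)))) evaluates to false; next v becomes 1; next at i=2:; next r becomes 14; next v becomes 1; next at i=3:; next r becomes 14; next v becomes 1; next at i=4:; next r becomes 14; next v becomes 1; next at i=5:; next r becomes 14; next v becomes 1; next at i=6:; next r becomes 14; next v becomes 1; next s becomes 1; next s becomes 10; next at j=0:; next s becomes 12; next at j=1:; next s becomes 14; next at j=2:; next s becomes 16; next at i=4:; next s becomes 24; next at j=0:; next s becomes 26; next at j=1:; next s becomes 28; next at j=2:; next s becomes 30; next v becomes 8; next final value 34
33 vs 34 — the two versions disagree here.
verdict: not equivalent; witness: x=-4, y=2


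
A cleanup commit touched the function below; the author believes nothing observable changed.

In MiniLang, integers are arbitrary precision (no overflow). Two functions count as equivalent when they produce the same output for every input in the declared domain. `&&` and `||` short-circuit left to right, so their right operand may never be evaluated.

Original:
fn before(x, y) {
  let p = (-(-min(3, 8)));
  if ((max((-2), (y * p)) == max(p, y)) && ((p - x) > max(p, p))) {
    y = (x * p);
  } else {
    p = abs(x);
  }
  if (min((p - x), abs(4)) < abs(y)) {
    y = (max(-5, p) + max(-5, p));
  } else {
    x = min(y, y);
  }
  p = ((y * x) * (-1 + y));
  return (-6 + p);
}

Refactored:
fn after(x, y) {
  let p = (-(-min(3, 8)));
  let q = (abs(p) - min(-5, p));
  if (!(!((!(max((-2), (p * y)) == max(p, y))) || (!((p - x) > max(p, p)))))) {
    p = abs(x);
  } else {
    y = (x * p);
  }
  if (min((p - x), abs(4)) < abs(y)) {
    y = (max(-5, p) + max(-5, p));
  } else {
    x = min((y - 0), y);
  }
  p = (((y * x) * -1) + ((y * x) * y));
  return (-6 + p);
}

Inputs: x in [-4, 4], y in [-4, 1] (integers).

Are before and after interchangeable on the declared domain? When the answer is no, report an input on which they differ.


Behavior is preserved: although arithmetic usage differs, and boolean connective usage differs, and statement counts differ, and min/max/abs usage differs, and constant usage differs, and local variable names differ, the outputs never diverge.
As a probe, take x=-3, y=1: before runs p := 3 | ((max((-2), (y * p)) == max(p, y)) && ((p - x) > max(p, p))): true | y := -9 | (min((p - x), abs(4)) < abs(y)): true | y := 6 | p := -90 | result -96; after runs p := 3 | q := 8 | (!(!((!(max((-2), (p * y)) == max(p, y))) || (!((p - x) > max(p, p)))))): false | y := -9 | (min((p - x), abs(4)) < abs(y)): true | y := 6 | p := -90 | result -96; both end at -96.
Across all 54 domain points the two functions coincide.
verdict: equivalent


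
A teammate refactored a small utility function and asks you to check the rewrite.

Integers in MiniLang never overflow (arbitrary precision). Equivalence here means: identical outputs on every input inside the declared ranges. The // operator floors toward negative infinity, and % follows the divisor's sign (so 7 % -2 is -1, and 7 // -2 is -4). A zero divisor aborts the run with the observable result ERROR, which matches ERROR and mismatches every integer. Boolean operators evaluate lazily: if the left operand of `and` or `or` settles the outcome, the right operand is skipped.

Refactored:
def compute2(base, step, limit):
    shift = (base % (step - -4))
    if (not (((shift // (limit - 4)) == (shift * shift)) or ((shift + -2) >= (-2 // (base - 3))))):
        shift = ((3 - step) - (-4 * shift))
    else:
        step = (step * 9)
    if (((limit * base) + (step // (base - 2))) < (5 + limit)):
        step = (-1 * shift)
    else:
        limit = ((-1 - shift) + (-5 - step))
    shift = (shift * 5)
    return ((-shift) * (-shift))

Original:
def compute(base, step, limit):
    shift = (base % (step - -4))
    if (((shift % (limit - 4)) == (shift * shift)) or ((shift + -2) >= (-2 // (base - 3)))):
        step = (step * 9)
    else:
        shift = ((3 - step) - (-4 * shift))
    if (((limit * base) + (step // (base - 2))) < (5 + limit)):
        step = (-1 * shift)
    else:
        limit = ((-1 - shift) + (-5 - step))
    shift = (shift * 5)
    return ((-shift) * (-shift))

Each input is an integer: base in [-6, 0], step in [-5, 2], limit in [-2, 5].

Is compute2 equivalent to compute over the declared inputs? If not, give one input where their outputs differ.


Evaluate both at base=-5, step=-2, limit=5.
compute: shift := 1 | (((shift % (limit - 4)) == (shift * shift)) or ((shift + -2) >= (-2 // (base - 3)))): false | shift := 9 | (((limit * base) + (step // (base - 2))) < (5 + limit)): true | step := -9 | shift := 45 | result 2025
compute2: shift := 1 | (not (((shift // (limit - 4)) == (shift * shift)) or ((shift + -2) >= (-2 // (base - 3))))): false | step := -18 | (((limit * base) + (step // (base - 2))) < (5 + limit)): true | step := -1 | shift := 5 | result 25
2025 and 25 differ, so these are not the same function on this domain.
verdict: not equivalent; witness: base=-5, step=-2, limit=5


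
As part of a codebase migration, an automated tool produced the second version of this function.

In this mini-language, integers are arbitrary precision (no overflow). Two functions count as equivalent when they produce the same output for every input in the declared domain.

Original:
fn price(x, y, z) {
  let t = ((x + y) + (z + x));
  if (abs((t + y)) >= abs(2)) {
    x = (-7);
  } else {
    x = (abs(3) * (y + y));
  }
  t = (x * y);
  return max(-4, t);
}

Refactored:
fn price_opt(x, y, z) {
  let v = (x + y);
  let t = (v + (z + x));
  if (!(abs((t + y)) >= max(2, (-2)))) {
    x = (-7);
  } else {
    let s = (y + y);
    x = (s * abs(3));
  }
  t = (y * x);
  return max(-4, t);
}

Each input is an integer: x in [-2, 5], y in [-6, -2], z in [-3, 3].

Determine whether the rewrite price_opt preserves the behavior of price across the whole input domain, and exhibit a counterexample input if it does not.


Run the pair on x=-2, y=-6, z=-3.
price: t becomes -13; next (abs((t + y)) >= abs(2)) evaluates to true; next x becomes -7; next t becomes 42; next final value 42
price_opt: v becomes -8; next t becomes -13; next (!(abs((t + y)) >= max(2, (-2)))) evaluates to false; next s becomes -12; next x becomes -36; next t becomes 216; next final value 216
42 against 216: the behavior changed.
verdict: not equivalent; witness: x=-2, y=-6, z=-3


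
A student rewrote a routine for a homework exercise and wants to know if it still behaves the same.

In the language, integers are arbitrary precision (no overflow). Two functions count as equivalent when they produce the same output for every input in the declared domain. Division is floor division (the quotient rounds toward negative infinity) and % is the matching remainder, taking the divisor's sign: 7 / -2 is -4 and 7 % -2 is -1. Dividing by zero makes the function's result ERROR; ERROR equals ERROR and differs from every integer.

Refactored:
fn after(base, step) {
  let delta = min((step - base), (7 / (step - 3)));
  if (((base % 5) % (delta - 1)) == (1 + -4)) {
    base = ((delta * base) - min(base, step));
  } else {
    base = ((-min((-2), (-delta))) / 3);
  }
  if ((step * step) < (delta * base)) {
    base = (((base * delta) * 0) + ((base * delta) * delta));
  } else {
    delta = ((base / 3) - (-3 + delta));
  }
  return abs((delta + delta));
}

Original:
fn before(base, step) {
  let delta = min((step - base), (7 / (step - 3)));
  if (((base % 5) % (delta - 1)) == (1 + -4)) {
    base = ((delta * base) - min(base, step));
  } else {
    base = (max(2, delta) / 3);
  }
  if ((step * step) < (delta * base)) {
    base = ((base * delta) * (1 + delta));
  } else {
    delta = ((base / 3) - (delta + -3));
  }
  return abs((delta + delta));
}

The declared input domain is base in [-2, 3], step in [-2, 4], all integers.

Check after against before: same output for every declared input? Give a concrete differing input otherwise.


Equivalent. Although `1` became `0`, no input in the stated domain can expose it.
Across all 42 domain points the two functions coincide.
One worked example (base=-1, step=0) — before: delta = -3; (((base % 5) % (delta - 1)) == (1 + -4)) -> false; base = 0; ((step * step) < (delta * base)) -> false; delta = 6; return 12; after: delta = -3; (((base % 5) % (delta - 1)) == (1 + -4)) -> false; base = 0; ((step * step) < (delta * base)) -> false; delta = 6; return 12; agreement on 12.
verdict: equivalent


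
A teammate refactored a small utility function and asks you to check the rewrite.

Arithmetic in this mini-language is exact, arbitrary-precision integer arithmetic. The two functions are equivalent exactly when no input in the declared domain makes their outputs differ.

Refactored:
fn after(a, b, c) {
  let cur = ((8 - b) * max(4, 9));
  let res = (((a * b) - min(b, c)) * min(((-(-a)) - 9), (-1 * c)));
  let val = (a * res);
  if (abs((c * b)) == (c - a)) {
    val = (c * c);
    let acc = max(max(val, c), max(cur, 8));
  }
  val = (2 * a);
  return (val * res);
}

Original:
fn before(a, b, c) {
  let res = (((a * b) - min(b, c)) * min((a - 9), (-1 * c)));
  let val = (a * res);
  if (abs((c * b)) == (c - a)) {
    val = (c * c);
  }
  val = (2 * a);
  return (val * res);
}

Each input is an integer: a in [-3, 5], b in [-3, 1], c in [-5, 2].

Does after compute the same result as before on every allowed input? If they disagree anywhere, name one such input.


Behavior is preserved: although constant usage differs, and min/max/abs usage differs, and statement counts differ, and arithmetic usage differs, and local variable names differ, the outputs never diverge.
Spot check at a=2, b=-3, c=2 — before: res = 21; val = 42; (abs((c * b)) == (c - a)) -> false; val = 4; return 84. after: cur = 99; res = 21; val = 42; (abs((c * b)) == (c - a)) -> false; val = 4; return 84. Both give 84.
Every one of the 360 inputs gives matching results.
verdict: equivalent


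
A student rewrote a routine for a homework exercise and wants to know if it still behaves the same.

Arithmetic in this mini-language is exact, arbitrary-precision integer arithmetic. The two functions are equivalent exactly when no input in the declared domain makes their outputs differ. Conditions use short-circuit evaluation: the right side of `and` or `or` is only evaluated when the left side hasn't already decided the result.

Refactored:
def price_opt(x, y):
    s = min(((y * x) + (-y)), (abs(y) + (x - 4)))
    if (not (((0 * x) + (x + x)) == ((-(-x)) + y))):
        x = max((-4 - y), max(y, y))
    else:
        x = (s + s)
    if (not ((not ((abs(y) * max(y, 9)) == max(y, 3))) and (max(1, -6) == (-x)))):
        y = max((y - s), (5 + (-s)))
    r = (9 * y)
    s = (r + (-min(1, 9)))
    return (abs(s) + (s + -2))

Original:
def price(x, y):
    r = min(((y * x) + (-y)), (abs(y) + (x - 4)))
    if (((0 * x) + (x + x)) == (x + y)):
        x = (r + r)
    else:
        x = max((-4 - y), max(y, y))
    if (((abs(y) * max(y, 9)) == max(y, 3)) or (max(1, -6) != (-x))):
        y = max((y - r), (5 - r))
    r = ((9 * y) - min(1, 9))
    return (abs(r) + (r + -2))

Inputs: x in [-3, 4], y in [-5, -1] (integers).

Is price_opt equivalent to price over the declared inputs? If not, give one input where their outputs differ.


Reading the diff, among the changes: boolean connective usage differs; also arithmetic usage differs; also local variable names differ; also statement counts differ; also comparison usage differs.
Spot check at x=2, y=-3 — price: r=-3, then (((0 * x) + (x + x)) == (x + y)) is false, then x=-1, then (((abs(y) * max(y, 9)) == max(y, 3)) or (max(1, -6) != (-x))) is false, then r=-28, then returns -2. price_opt: s=-3, then (not (((0 * x) + (x + x)) == ((-(-x)) + y))) is true, then x=-1, then (not ((not ((abs(y) * max(y, 9)) == max(y, 3))) and (max(1, -6) == (-x)))) is false, then r=-27, then s=-28, then returns -2. Both give -2.
Sweeping the whole domain (40 inputs) finds no disagreement.
verdict: equivalent


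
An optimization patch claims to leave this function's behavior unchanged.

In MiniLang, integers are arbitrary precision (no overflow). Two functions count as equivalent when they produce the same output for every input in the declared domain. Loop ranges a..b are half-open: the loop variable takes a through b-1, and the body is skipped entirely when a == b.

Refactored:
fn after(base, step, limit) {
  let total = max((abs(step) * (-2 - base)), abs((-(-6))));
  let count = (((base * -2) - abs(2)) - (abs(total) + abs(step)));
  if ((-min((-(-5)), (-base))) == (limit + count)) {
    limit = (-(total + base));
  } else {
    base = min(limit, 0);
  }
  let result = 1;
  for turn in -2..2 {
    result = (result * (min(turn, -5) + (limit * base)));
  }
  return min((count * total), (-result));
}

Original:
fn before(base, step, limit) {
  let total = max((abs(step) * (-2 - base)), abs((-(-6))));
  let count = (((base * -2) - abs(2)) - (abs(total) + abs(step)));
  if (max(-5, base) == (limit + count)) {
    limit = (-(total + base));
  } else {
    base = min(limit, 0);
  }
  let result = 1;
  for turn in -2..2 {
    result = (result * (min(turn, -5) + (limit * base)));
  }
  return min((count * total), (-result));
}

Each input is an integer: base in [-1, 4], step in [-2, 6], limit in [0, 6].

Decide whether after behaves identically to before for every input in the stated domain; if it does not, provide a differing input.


This is a faithful refactor — min/max/abs usage differs, but the computed results match everywhere.
One worked example (base=2, step=-1, limit=3) — before: total becomes 6; next count becomes -13; next (max(-5, base) == (limit + count)) evaluates to false; next base becomes 0; next result becomes 1; next at turn=-2:; next result becomes -5; next at turn=-1:; next result becomes 25; next at turn=0:; next result becomes -125; next at turn=1:; next result becomes 625; next final value -625; after: total becomes 6; next count becomes -13; next ((-min((-(-5)), (-base))) == (limit + count)) evaluates to false; next base becomes 0; next result becomes 1; next at turn=-2:; next result becomes -5; next at turn=-1:; next result becomes 25; next at turn=0:; next result becomes -125; next at turn=1:; next result becomes 625; next final value -625; agreement on -625.
Checked all 378 inputs in the declared domain: the outputs agree on every one.
verdict: equivalent
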